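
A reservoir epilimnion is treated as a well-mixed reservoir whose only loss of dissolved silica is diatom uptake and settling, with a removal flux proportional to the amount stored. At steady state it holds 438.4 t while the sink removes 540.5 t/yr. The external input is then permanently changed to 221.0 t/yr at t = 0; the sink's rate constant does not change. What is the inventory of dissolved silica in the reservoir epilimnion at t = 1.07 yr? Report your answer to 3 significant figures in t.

249 t

Residence time τ = M₀/F₀ = 0.8111 yr. The eventual steady state is M_∞ = M₀·(F₁/F₀) = 438.4 × 221.0/540.5 = 179.25 t.
The anomaly ΔM(t) = M(t) − M_∞ decays as ΔM₀·e^(−t/τ) with ΔM₀ = 438.4 − 179.25 = 259.1 t.
At t = 1.07 yr, e^(−t/τ) = e^(−1.319) = 0.2674, so ΔM = 69.28 t and M = 179.25 + 69.28 = 248.54 t.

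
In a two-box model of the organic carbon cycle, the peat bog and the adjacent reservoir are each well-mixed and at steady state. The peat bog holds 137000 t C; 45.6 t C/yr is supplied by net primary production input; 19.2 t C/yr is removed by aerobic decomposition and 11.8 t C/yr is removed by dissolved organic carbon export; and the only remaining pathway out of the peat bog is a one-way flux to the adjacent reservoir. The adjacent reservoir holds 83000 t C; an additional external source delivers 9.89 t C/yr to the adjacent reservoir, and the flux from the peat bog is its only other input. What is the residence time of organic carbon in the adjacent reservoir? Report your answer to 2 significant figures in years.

3400 yr

Balance the peat bog: ΣF_in = 45.600 t C/yr.
Flux to the adjacent reservoir = ΣF_in − (19.2 + 11.8) = 14.600 t C/yr.
Total input to the adjacent reservoir = 14.600 + 9.89 = 24.490 t C/yr; at steady state this equals its total output.
τ = M / F = 83000 / 24.490 = 3389 yr.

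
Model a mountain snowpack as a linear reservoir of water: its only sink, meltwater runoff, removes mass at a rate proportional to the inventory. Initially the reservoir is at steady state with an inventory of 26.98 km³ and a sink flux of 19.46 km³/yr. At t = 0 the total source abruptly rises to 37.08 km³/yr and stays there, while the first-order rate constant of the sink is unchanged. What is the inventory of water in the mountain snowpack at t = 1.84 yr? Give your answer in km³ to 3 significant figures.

44.9 km³

τ = M₀/F₀ = 26.98/19.46 = 1.386 yr; rate constant k = 1/τ.
New steady state M_∞ = F₁/k = F₁·τ = 37.08 × 1.386 = 51.409 km³.
M(t) = M_∞ + (M₀ − M_∞)·e^(−t/τ); t/τ = 1.84/1.386 = 1.327, so e^(−t/τ) = 0.2652.
M(t) = 51.409 − 24.43 × 0.2652 = 44.930 km³.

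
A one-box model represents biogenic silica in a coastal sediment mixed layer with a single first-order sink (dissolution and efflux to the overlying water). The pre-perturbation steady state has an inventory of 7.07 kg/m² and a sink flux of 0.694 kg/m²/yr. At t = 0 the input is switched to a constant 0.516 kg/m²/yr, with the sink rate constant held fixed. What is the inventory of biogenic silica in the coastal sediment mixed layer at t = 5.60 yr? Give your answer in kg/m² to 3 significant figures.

6.30 kg/m²

Residence time τ = M₀/F₀ = 10.19 yr. The eventual steady state is M_∞ = M₀·(F₁/F₀) = 7.07 × 0.516/0.694 = 5.2567 kg/m².
The anomaly ΔM(t) = M(t) − M_∞ decays as ΔM₀·e^(−t/τ) with ΔM₀ = 7.07 − 5.2567 = 1.813 kg/m².
At t = 5.60 yr, e^(−t/τ) = e^(−0.5497) = 0.5771, so ΔM = 1.047 kg/m² and M = 5.2567 + 1.047 = 6.3032 kg/m².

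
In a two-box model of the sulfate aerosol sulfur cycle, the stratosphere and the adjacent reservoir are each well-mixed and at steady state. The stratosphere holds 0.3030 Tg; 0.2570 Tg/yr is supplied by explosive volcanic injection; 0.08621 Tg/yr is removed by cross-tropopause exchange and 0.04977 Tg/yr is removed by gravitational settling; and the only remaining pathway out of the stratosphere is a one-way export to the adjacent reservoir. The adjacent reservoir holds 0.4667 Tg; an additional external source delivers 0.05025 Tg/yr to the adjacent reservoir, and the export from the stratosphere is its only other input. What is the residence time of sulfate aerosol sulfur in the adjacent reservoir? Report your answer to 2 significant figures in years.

Balance the stratosphere: ΣF_in = 0.25700 Tg/yr.
Export to the adjacent reservoir = ΣF_in − (0.08621 + 0.04977) = 0.12102 Tg/yr.
Total input to the adjacent reservoir = 0.12102 + 0.05025 = 0.17127 Tg/yr; at steady state this equals its total output.
τ = M / F = 0.4667 / 0.17127 = 2.725 yr.

2.7 yr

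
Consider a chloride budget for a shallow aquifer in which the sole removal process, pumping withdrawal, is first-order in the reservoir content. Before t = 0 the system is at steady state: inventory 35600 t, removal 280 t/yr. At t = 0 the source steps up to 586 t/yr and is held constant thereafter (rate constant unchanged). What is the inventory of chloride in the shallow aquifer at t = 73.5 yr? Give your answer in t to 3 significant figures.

τ = M₀/F₀ = 35600/280 = 127.1 yr; rate constant k = 1/τ.
New steady state M_∞ = F₁/k = F₁·τ = 586 × 127.1 = 74506 t.
M(t) = M_∞ + (M₀ − M_∞)·e^(−t/τ); t/τ = 73.5/127.1 = 0.5781, so e^(−t/τ) = 0.5610.
M(t) = 74506 − 38910 × 0.5610 = 52681 t.

52700 t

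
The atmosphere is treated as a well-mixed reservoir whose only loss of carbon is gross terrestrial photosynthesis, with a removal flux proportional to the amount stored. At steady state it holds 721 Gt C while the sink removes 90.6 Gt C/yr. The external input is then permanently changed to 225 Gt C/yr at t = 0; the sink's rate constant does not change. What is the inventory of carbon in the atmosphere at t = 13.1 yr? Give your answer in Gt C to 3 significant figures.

1580 Gt C

τ = M₀/F₀ = 721/90.6 = 7.958 yr; rate constant k = 1/τ.
New steady state M_∞ = F₁/k = F₁·τ = 225 × 7.958 = 1790.6 Gt C.
M(t) = M_∞ + (M₀ − M_∞)·e^(−t/τ); t/τ = 13.1/7.958 = 1.646, so e^(−t/τ) = 0.1928.
M(t) = 1790.6 − 1070 × 0.1928 = 1584.4 Gt C.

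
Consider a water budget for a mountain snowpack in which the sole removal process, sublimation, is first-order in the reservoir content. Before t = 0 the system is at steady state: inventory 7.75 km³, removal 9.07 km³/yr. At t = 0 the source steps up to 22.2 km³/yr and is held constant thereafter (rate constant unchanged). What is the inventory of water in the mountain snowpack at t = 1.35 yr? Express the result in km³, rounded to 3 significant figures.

The sink rate constant is k = F₀/M₀ = 9.07/7.75 = 1.170 yr⁻¹.
Solving dM/dt = F₁ − kM with M(0) = M₀ gives M(t) = F₁/k + (M₀ − F₁/k)·e^(−kt).
F₁/k = 22.2/1.170 = 18.969 km³; kt = 1.170 × 1.35 = 1.580, e^(−kt) = 0.2060.
M(1.35) = 18.969 + (7.75 − 18.969) × 0.2060 = 18.969 − 2.311 = 16.658 km³.

16.7 km³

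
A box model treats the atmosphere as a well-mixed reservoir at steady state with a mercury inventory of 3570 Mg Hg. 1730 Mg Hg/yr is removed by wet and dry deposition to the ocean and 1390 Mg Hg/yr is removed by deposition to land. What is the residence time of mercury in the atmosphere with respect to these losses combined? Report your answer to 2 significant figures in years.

Total removal = 1730 + 1390 = 3120.0 Mg Hg/yr.
τ = M / ΣF_out = 3570 / 3120.0 = 1.144 yr.

1.1 yr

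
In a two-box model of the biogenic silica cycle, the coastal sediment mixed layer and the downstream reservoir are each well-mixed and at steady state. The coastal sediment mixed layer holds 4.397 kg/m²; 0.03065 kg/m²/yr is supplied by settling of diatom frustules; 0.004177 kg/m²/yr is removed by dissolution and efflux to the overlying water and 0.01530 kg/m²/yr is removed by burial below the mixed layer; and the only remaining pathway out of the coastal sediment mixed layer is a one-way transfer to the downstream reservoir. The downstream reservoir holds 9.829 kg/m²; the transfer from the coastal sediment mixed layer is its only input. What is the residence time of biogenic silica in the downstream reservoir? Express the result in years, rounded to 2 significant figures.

Balance the coastal sediment mixed layer: ΣF_in = 0.030650 kg/m²/yr.
Transfer to the downstream reservoir = ΣF_in − (0.004177 + 0.01530) = 0.011173 kg/m²/yr.
At steady state the output of the downstream reservoir equals its input, 0.011173 kg/m²/yr.
τ = M / F = 9.829 / 0.011173 = 879.7 yr.

880 yr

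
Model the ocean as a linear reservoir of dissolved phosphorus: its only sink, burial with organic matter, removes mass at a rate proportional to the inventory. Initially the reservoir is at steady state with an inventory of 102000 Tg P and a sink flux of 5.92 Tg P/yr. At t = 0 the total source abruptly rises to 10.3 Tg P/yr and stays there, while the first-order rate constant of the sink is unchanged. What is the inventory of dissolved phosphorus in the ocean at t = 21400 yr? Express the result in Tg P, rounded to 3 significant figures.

Residence time τ = M₀/F₀ = 17230 yr. The eventual steady state is M_∞ = M₀·(F₁/F₀) = 102000 × 10.3/5.92 = 177470 Tg P.
The anomaly ΔM(t) = M(t) − M_∞ decays as ΔM₀·e^(−t/τ) with ΔM₀ = 102000 − 177470 = −75470 Tg P.
At t = 21400 yr, e^(−t/τ) = e^(−1.242) = 0.2888, so ΔM = −21790 Tg P and M = 177470 − 21790 = 155670 Tg P.

156000 Tg P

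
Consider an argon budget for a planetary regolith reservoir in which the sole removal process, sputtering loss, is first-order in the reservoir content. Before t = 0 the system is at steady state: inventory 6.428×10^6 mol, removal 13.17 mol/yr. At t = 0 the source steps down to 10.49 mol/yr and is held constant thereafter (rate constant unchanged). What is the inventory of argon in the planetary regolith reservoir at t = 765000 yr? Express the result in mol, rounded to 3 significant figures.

τ = M₀/F₀ = 6.428×10^6/13.17 = 488100 yr; rate constant k = 1/τ.
New steady state M_∞ = F₁/k = F₁·τ = 10.49 × 488100 = 5.1199×10^6 mol.
M(t) = M_∞ + (M₀ − M_∞)·e^(−t/τ); t/τ = 765000/488100 = 1.567, so e^(−t/τ) = 0.2086.
M(t) = 5.1199×10^6 + 1.308×10^6 × 0.2086 = 5.3928×10^6 mol.

5.39×10^6 mol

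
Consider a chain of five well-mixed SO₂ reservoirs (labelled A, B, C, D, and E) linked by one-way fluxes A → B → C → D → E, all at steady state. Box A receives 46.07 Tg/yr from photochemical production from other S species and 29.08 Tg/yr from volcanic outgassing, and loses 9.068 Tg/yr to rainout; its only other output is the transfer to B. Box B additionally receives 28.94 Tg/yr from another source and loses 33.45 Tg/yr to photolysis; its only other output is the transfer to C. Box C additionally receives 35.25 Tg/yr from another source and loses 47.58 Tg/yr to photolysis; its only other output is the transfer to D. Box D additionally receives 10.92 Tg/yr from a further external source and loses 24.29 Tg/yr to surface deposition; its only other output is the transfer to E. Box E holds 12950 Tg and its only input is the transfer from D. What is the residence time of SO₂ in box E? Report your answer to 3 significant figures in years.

361 yr

Box A: F(A→B) = (46.07 + 29.08) − 9.068 = 66.082 Tg/yr.
Box B: F(B→C) = (66.082 + 28.94) − 33.45 = 61.572 Tg/yr.
Box C: F(C→D) = (61.572 + 35.25) − 47.58 = 49.242 Tg/yr.
Box D: F(D→E) = (49.242 + 10.92) − 24.29 = 35.872 Tg/yr.
Box E throughput = its input = 35.872 Tg/yr; τ = 12950 / 35.872 = 361.0 yr.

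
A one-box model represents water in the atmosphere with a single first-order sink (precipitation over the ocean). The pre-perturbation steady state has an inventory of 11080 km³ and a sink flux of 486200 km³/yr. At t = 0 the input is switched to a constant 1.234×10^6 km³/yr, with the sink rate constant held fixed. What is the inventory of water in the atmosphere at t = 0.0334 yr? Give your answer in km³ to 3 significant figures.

The sink rate constant is k = F₀/M₀ = 486200/11080 = 43.88 yr⁻¹.
Solving dM/dt = F₁ − kM with M(0) = M₀ gives M(t) = F₁/k + (M₀ − F₁/k)·e^(−kt).
F₁/k = 1.234×10^6/43.88 = 28122 km³; kt = 43.88 × 0.0334 = 1.466, e^(−kt) = 0.2309.
M(0.0334) = 28122 + (11080 − 28122) × 0.2309 = 28122 − 3935 = 24186 km³.

24200 km³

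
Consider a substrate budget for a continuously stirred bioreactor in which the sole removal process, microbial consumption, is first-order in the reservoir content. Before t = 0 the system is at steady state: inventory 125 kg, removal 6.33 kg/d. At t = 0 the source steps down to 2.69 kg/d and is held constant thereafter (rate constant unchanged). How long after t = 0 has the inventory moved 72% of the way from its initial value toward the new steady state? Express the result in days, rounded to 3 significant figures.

τ = M₀/F₀ = 125/6.33 = 19.75 d.
The remaining gap fraction is e^(−t/τ); 72% covered ⇒ e^(−t/τ) = 0.280.
t = −τ ln(0.280) = 19.75 × 1.273 = 25.14 d.

25.1 d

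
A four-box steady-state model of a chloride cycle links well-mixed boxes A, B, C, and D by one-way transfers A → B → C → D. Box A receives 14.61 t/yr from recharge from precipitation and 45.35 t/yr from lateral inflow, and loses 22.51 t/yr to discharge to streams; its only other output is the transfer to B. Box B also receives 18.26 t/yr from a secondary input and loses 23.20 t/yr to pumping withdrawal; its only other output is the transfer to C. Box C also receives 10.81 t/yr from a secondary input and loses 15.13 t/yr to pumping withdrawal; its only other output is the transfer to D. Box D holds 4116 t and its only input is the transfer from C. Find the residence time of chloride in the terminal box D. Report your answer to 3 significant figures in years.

Box A: F(A→B) = (14.61 + 45.35) − 22.51 = 37.450 t/yr.
Box B: F(B→C) = (37.450 + 18.26) − 23.20 = 32.510 t/yr.
Box C: F(C→D) = (32.510 + 10.81) − 15.13 = 28.190 t/yr.
Box D throughput = its input = 28.190 t/yr; τ = 4116 / 28.190 = 146.0 yr.

146 yr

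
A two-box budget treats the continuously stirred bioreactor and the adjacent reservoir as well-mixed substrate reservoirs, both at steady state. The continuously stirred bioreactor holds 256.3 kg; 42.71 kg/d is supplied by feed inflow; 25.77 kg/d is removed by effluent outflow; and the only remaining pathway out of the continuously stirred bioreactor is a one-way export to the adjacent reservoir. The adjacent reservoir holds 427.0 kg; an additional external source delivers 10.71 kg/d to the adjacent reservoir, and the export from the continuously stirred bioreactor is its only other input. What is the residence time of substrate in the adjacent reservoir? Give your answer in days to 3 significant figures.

15.4 d

Balance the continuously stirred bioreactor: ΣF_in = 42.710 kg/d.
Export to the adjacent reservoir = ΣF_in − (25.77) = 16.940 kg/d.
Total input to the adjacent reservoir = 16.940 + 10.71 = 27.650 kg/d; at steady state this equals its total output.
τ = M / F = 427.0 / 27.650 = 15.44 d.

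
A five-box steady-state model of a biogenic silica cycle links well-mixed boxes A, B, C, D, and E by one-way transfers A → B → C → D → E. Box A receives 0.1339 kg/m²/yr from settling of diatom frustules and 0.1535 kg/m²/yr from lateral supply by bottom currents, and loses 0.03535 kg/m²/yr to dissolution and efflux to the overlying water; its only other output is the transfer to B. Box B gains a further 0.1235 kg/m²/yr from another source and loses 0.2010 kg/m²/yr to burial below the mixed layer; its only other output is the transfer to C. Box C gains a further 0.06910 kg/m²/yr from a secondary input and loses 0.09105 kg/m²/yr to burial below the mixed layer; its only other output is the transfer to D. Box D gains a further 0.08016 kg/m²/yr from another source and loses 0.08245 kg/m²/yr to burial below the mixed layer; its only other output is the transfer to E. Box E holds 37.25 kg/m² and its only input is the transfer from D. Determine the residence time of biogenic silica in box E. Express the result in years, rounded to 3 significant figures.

248 yr

Box A: F(A→B) = (0.1339 + 0.1535) − 0.03535 = 0.25205 kg/m²/yr.
Box B: F(B→C) = (0.25205 + 0.1235) − 0.2010 = 0.17455 kg/m²/yr.
Box C: F(C→D) = (0.17455 + 0.06910) − 0.09105 = 0.15260 kg/m²/yr.
Box D: F(D→E) = (0.15260 + 0.08016) − 0.08245 = 0.15031 kg/m²/yr.
Box E throughput = its input = 0.15031 kg/m²/yr; τ = 37.25 / 0.15031 = 247.8 yr.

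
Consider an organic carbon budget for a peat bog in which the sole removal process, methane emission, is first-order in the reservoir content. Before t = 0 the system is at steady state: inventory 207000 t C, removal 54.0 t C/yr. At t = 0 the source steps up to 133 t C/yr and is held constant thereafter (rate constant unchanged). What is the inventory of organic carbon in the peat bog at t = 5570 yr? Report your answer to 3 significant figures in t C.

Residence time τ = M₀/F₀ = 3833 yr. The eventual steady state is M_∞ = M₀·(F₁/F₀) = 207000 × 133/54.0 = 509830 t C.
The anomaly ΔM(t) = M(t) − M_∞ decays as ΔM₀·e^(−t/τ) with ΔM₀ = 207000 − 509830 = −302800 t C.
At t = 5570 yr, e^(−t/τ) = e^(−1.453) = 0.2339, so ΔM = −70820 t C and M = 509830 − 70820 = 439010 t C.

439000 t C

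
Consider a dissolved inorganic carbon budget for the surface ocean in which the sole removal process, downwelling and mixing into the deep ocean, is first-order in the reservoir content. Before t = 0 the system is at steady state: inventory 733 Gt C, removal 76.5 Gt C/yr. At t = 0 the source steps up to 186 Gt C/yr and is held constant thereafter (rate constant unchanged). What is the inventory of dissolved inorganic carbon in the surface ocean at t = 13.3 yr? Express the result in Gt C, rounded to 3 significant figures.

Residence time τ = M₀/F₀ = 9.582 yr. The eventual steady state is M_∞ = M₀·(F₁/F₀) = 733 × 186/76.5 = 1782.2 Gt C.
The anomaly ΔM(t) = M(t) − M_∞ decays as ΔM₀·e^(−t/τ) with ΔM₀ = 733 − 1782.2 = −1049 Gt C.
At t = 13.3 yr, e^(−t/τ) = e^(−1.388) = 0.2496, so ΔM = −261.8 Gt C and M = 1782.2 − 261.8 = 1520.4 Gt C.

1520 Gt C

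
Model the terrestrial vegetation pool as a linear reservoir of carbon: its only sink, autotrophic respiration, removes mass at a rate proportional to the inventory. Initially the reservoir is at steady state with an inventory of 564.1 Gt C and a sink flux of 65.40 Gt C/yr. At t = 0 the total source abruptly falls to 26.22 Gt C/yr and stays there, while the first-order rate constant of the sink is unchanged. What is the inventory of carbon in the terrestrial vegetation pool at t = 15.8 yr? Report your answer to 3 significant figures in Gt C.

The sink rate constant is k = F₀/M₀ = 65.40/564.1 = 0.1159 yr⁻¹.
Solving dM/dt = F₁ − kM with M(0) = M₀ gives M(t) = F₁/k + (M₀ − F₁/k)·e^(−kt).
F₁/k = 26.22/0.1159 = 226.16 Gt C; kt = 0.1159 × 15.8 = 1.832, e^(−kt) = 0.1601.
M(15.8) = 226.16 + (564.1 − 226.16) × 0.1601 = 226.16 + 54.11 = 280.27 Gt C.

280 Gt C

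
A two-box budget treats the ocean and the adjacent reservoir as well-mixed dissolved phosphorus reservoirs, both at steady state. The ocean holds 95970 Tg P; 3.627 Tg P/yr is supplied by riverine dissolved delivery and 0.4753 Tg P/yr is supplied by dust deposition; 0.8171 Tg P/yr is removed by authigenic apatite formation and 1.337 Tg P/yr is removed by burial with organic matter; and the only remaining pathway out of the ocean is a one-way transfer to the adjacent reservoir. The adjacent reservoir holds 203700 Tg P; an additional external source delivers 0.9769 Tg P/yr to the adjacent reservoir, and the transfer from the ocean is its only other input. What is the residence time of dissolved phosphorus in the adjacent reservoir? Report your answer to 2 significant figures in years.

Balance the ocean: ΣF_in = 3.627 + 0.4753 = 4.1023 Tg P/yr.
Transfer to the adjacent reservoir = ΣF_in − (0.8171 + 1.337) = 1.9482 Tg P/yr.
Total input to the adjacent reservoir = 1.9482 + 0.9769 = 2.9251 Tg P/yr; at steady state this equals its total output.
τ = M / F = 203700 / 2.9251 = 69640 yr.

70000 yr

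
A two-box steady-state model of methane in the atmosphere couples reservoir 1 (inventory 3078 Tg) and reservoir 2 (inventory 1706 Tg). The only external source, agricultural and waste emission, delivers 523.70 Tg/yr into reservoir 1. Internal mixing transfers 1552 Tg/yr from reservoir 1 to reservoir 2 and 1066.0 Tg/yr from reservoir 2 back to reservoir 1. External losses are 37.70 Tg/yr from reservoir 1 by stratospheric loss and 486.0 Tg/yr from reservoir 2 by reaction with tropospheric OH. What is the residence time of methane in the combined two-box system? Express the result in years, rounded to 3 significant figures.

9.14 yr

For the system as a whole, the A↔B exchange is internal and contributes nothing to the throughput; only the external sinks remove mass.
M_total = 3078 + 1706 = 4784.0 Tg.
ΣF_external_out = 37.70 + 486.0 = 523.70 Tg/yr.
τ = M_total / ΣF_ext = 4784.0 / 523.70 = 9.135 yr.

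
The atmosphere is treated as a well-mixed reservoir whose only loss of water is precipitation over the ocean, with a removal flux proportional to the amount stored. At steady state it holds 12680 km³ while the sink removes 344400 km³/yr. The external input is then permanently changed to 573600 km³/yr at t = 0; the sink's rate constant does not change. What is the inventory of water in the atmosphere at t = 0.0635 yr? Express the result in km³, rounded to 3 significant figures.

19600 km³

The sink rate constant is k = F₀/M₀ = 344400/12680 = 27.16 yr⁻¹.
Solving dM/dt = F₁ − kM with M(0) = M₀ gives M(t) = F₁/k + (M₀ − F₁/k)·e^(−kt).
F₁/k = 573600/27.16 = 21119 km³; kt = 27.16 × 0.0635 = 1.725, e^(−kt) = 0.1782.
M(0.0635) = 21119 + (12680 − 21119) × 0.1782 = 21119 − 1504 = 19615 km³.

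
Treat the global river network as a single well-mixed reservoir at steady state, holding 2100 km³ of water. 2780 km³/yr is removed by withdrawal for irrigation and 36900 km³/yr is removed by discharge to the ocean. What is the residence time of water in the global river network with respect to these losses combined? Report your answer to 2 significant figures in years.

Total removal = 2780 + 36900 = 39680 km³/yr.
τ = M / ΣF_out = 2100 / 39680 = 0.05292 yr.

0.053 yr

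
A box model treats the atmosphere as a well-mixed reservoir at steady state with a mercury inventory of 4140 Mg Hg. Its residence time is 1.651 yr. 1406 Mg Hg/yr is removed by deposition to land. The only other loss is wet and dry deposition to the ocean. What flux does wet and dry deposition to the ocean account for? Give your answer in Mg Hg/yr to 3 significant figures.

Total removal F = M/τ = 4140 / 1.651 = 2508 Mg Hg/yr.
Wet and dry deposition to the ocean = F − (1406) = 2508 − 1406 = 1102 Mg Hg/yr.

1100 Mg Hg/yr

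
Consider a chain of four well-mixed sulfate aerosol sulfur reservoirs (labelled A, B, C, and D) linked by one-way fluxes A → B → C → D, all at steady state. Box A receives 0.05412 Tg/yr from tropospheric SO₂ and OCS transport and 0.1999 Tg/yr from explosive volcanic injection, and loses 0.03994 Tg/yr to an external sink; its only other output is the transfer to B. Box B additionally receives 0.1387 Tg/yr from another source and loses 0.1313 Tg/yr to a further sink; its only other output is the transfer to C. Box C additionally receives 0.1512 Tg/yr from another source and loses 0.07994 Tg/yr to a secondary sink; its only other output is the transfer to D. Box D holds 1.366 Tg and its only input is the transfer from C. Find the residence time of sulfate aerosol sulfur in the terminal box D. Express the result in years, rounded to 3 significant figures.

4.67 yr

Box A: F(A→B) = (0.05412 + 0.1999) − 0.03994 = 0.21408 Tg/yr.
Box B: F(B→C) = (0.21408 + 0.1387) − 0.1313 = 0.22148 Tg/yr.
Box C: F(C→D) = (0.22148 + 0.1512) − 0.07994 = 0.29274 Tg/yr.
Box D throughput = its input = 0.29274 Tg/yr; τ = 1.366 / 0.29274 = 4.666 yr.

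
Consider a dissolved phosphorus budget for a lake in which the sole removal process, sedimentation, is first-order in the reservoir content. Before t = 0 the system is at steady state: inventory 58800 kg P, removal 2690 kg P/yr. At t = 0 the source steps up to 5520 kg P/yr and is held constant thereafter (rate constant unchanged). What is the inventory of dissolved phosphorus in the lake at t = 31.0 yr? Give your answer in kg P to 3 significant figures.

106000 kg P

τ = M₀/F₀ = 58800/2690 = 21.86 yr; rate constant k = 1/τ.
New steady state M_∞ = F₁/k = F₁·τ = 5520 × 21.86 = 120660 kg P.
M(t) = M_∞ + (M₀ − M_∞)·e^(−t/τ); t/τ = 31.0/21.86 = 1.418, so e^(−t/τ) = 0.2422.
M(t) = 120660 − 61860 × 0.2422 = 105680 kg P.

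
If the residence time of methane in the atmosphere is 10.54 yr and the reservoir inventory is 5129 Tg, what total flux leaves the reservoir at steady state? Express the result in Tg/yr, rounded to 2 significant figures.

490 Tg/yr

F = M / τ = 5129 / 10.54 = 486.6 Tg/yr.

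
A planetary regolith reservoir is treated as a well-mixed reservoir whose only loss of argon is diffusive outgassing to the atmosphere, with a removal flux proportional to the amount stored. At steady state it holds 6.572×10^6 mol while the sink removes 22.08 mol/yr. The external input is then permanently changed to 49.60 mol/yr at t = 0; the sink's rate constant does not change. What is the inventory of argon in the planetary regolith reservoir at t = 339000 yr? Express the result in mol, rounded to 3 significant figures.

1.21×10^7 mol

τ = M₀/F₀ = 6.572×10^6/22.08 = 297600 yr; rate constant k = 1/τ.
New steady state M_∞ = F₁/k = F₁·τ = 49.60 × 297600 = 1.4763×10^7 mol.
M(t) = M_∞ + (M₀ − M_∞)·e^(−t/τ); t/τ = 339000/297600 = 1.139, so e^(−t/τ) = 0.3202.
M(t) = 1.4763×10^7 − 8.191×10^6 × 0.3202 = 1.2141×10^7 mol.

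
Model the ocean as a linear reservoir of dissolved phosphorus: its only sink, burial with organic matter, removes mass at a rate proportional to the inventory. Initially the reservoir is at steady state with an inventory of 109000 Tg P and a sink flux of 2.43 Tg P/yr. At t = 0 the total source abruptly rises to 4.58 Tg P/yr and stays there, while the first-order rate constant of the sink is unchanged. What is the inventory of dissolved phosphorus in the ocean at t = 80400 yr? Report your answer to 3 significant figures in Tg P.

189000 Tg P

The sink rate constant is k = F₀/M₀ = 2.43/109000 = 2.229×10^-5 yr⁻¹.
Solving dM/dt = F₁ − kM with M(0) = M₀ gives M(t) = F₁/k + (M₀ − F₁/k)·e^(−kt).
F₁/k = 4.58/2.229×10^-5 = 205440 Tg P; kt = 2.229×10^-5 × 80400 = 1.792, e^(−kt) = 0.1666.
M(80400) = 205440 + (109000 − 205440) × 0.1666 = 205440 − 16060 = 189380 Tg P.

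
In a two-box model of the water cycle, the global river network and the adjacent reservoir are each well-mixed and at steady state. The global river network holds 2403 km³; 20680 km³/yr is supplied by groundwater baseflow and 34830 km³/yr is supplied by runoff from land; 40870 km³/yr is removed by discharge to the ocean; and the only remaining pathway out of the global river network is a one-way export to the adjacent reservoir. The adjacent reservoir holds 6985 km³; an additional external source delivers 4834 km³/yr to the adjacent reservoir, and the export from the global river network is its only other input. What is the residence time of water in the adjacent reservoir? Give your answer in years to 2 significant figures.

0.36 yr

Balance the global river network: ΣF_in = 20680 + 34830 = 55510 km³/yr.
Export to the adjacent reservoir = ΣF_in − (40870) = 14640 km³/yr.
Total input to the adjacent reservoir = 14640 + 4834 = 19474 km³/yr; at steady state this equals its total output.
τ = M / F = 6985 / 19474 = 0.3587 yr.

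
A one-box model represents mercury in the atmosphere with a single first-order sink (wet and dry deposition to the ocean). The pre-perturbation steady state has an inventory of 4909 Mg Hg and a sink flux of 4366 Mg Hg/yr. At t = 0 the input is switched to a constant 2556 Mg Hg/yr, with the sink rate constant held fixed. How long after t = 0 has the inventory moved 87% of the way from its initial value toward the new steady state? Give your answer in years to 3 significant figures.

2.29 yr

τ = M₀/F₀ = 4909/4366 = 1.124 yr.
The remaining gap fraction is e^(−t/τ); 87% covered ⇒ e^(−t/τ) = 0.130.
t = −τ ln(0.130) = 1.124 × 2.040 = 2.294 yr.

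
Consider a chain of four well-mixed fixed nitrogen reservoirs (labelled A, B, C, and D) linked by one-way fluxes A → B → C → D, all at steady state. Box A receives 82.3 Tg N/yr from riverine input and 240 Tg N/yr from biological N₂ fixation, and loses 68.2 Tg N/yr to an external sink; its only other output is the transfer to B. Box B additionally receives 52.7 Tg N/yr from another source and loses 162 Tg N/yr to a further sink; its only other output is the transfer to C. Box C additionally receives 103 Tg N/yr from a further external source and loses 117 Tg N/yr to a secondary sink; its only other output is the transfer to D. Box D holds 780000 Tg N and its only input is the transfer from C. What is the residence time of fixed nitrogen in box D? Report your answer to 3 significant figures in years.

5960 yr

Box A: F(A→B) = (82.3 + 240) − 68.2 = 254.10 Tg N/yr.
Box B: F(B→C) = (254.10 + 52.7) − 162 = 144.80 Tg N/yr.
Box C: F(C→D) = (144.80 + 103) − 117 = 130.80 Tg N/yr.
Box D throughput = its input = 130.80 Tg N/yr; τ = 780000 / 130.80 = 5963 yr.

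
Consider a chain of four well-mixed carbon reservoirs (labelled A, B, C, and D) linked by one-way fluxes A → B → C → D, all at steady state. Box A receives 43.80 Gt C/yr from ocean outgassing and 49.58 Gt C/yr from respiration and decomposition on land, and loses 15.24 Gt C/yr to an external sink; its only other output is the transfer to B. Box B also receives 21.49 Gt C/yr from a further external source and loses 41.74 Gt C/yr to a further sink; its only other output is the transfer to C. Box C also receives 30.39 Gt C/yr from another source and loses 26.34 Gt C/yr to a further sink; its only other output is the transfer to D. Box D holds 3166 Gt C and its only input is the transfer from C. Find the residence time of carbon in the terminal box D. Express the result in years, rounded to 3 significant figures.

Box A: F(A→B) = (43.80 + 49.58) − 15.24 = 78.140 Gt C/yr.
Box B: F(B→C) = (78.140 + 21.49) − 41.74 = 57.890 Gt C/yr.
Box C: F(C→D) = (57.890 + 30.39) − 26.34 = 61.940 Gt C/yr.
Box D throughput = its input = 61.940 Gt C/yr; τ = 3166 / 61.940 = 51.11 yr.

51.1 yr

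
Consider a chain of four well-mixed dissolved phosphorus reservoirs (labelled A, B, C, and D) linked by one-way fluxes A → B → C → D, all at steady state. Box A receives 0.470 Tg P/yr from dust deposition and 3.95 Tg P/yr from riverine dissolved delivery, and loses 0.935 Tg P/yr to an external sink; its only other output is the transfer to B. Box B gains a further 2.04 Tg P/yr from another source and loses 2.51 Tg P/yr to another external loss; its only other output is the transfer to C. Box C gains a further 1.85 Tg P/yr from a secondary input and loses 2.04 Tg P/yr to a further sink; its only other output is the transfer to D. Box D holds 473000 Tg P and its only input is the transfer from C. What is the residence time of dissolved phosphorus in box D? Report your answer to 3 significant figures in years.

Box A: F(A→B) = (0.470 + 3.95) − 0.935 = 3.4850 Tg P/yr.
Box B: F(B→C) = (3.4850 + 2.04) − 2.51 = 3.0150 Tg P/yr.
Box C: F(C→D) = (3.0150 + 1.85) − 2.04 = 2.8250 Tg P/yr.
Box D throughput = its input = 2.8250 Tg P/yr; τ = 473000 / 2.8250 = 167400 yr.

167000 yr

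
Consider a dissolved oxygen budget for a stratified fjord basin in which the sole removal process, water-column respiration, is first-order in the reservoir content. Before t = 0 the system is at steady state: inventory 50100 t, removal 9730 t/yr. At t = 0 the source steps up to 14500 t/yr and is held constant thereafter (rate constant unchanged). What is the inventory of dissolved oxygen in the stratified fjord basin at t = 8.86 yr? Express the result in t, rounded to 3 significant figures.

70300 t

τ = M₀/F₀ = 50100/9730 = 5.149 yr; rate constant k = 1/τ.
New steady state M_∞ = F₁/k = F₁·τ = 14500 × 5.149 = 74661 t.
M(t) = M_∞ + (M₀ − M_∞)·e^(−t/τ); t/τ = 8.86/5.149 = 1.721, so e^(−t/τ) = 0.1789.
M(t) = 74661 − 24560 × 0.1789 = 70266 t.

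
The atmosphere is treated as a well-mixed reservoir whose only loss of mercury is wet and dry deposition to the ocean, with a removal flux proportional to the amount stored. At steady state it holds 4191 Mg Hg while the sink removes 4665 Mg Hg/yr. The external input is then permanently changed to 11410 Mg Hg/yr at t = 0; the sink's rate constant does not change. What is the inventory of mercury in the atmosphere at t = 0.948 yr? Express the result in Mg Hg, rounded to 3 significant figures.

8140 Mg Hg

Residence time τ = M₀/F₀ = 0.8984 yr. The eventual steady state is M_∞ = M₀·(F₁/F₀) = 4191 × 11410/4665 = 10251 Mg Hg.
The anomaly ΔM(t) = M(t) − M_∞ decays as ΔM₀·e^(−t/τ) with ΔM₀ = 4191 − 10251 = −6060 Mg Hg.
At t = 0.948 yr, e^(−t/τ) = e^(−1.055) = 0.3481, so ΔM = −2109 Mg Hg and M = 10251 − 2109 = 8141.2 Mg Hg.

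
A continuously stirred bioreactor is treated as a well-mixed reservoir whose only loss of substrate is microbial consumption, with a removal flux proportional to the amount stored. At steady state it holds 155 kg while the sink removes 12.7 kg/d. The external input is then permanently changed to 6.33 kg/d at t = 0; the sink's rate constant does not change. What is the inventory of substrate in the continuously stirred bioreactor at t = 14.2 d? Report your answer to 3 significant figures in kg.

102 kg

The sink rate constant is k = F₀/M₀ = 12.7/155 = 0.08194 d⁻¹.
Solving dM/dt = F₁ − kM with M(0) = M₀ gives M(t) = F₁/k + (M₀ − F₁/k)·e^(−kt).
F₁/k = 6.33/0.08194 = 77.256 kg; kt = 0.08194 × 14.2 = 1.163, e^(−kt) = 0.3124.
M(14.2) = 77.256 + (155 − 77.256) × 0.3124 = 77.256 + 24.29 = 101.54 kg.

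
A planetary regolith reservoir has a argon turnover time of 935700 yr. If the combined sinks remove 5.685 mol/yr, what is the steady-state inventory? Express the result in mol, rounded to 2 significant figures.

5.3×10^6 mol

τ = M/F ⇒ M = τ × F = 935700 × 5.685 = 5.319×10^6 mol.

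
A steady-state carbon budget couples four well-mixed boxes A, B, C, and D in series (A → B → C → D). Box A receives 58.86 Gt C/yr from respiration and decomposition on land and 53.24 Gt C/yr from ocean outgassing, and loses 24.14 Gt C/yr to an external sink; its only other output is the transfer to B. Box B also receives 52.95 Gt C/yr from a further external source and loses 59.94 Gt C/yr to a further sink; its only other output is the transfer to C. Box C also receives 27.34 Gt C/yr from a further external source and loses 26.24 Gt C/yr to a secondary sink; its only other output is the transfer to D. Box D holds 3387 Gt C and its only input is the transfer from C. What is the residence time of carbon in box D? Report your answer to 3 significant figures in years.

Box A: F(A→B) = (58.86 + 53.24) − 24.14 = 87.960 Gt C/yr.
Box B: F(B→C) = (87.960 + 52.95) − 59.94 = 80.970 Gt C/yr.
Box C: F(C→D) = (80.970 + 27.34) − 26.24 = 82.070 Gt C/yr.
Box D throughput = its input = 82.070 Gt C/yr; τ = 3387 / 82.070 = 41.27 yr.

41.3 yr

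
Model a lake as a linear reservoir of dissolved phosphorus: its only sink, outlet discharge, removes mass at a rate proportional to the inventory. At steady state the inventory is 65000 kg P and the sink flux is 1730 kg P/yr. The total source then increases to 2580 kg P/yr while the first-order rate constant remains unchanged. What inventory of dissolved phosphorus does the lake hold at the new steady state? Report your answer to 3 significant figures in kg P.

Rate constant k = F/M = 1730 / 65000 = 0.02662 yr⁻¹.
At the new steady state, source = k·M_new ⇒ M_new = 2580 / 0.02662 = 96940 kg P.
(Equivalently M_new = M × F_new/F_old = 65000 × 2580/1730.)

96900 kg P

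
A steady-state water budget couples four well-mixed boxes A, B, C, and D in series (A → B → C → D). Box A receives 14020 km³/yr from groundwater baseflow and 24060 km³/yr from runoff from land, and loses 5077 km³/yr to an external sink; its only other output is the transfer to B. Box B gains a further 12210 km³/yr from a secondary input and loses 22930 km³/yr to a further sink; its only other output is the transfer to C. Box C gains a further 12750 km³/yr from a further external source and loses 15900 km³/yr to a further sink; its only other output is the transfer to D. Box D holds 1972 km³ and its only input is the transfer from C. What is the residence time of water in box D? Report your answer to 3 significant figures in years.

0.103 yr

Box A: F(A→B) = (14020 + 24060) − 5077 = 33003 km³/yr.
Box B: F(B→C) = (33003 + 12210) − 22930 = 22283 km³/yr.
Box C: F(C→D) = (22283 + 12750) − 15900 = 19133 km³/yr.
Box D throughput = its input = 19133 km³/yr; τ = 1972 / 19133 = 0.1031 yr.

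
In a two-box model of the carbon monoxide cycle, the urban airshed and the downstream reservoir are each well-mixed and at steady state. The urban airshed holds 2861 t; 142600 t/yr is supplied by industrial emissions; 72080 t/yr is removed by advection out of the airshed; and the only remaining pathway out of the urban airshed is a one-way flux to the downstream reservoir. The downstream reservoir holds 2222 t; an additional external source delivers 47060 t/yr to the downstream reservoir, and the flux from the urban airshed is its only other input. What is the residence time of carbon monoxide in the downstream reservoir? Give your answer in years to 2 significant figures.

Balance the urban airshed: ΣF_in = 142600 t/yr.
Flux to the downstream reservoir = ΣF_in − (72080) = 70520 t/yr.
Total input to the downstream reservoir = 70520 + 47060 = 117580 t/yr; at steady state this equals its total output.
τ = M / F = 2222 / 117580 = 0.01890 yr.

0.019 yr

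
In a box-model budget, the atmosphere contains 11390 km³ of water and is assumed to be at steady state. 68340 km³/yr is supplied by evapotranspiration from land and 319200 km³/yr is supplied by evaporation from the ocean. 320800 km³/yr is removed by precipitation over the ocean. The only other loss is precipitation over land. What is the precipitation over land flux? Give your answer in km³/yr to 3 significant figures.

At steady state ΣF_in = ΣF_out.
ΣF_in = 68340 + 319200 = 387540 km³/yr.
Precipitation over land flux = ΣF_in − (320800) = 387540 − 320800 = 66740 km³/yr.

66700 km³/yr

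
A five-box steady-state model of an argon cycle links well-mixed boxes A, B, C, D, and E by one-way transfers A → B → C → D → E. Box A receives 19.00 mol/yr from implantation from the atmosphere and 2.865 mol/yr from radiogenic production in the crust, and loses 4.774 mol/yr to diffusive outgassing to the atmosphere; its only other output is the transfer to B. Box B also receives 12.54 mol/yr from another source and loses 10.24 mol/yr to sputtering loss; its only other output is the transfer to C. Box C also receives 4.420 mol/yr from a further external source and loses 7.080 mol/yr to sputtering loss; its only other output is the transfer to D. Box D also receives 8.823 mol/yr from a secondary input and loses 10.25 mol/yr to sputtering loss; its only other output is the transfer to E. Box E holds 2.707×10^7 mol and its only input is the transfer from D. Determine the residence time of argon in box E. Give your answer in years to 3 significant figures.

1.77×10^6 yr

Box A: F(A→B) = (19.00 + 2.865) − 4.774 = 17.091 mol/yr.
Box B: F(B→C) = (17.091 + 12.54) − 10.24 = 19.391 mol/yr.
Box C: F(C→D) = (19.391 + 4.420) − 7.080 = 16.731 mol/yr.
Box D: F(D→E) = (16.731 + 8.823) − 10.25 = 15.304 mol/yr.
Box E throughput = its input = 15.304 mol/yr; τ = 2.707×10^7 / 15.304 = 1.769×10^6 yr.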